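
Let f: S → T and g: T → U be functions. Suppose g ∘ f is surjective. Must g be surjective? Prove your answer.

Let c ∈ U. Since g ∘ f is surjective, some a ∈ S has g(f(a)) = c. Then b = f(a) ∈ T satisfies g(b) = c. So g is surjective.

surjective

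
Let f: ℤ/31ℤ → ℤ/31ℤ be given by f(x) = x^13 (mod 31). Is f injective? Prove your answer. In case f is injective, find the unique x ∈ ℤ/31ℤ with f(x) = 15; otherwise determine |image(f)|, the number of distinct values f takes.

23

Since 31 is prime, the nonzero elements of ℤ/31ℤ form a cyclic group of order 30.
As gcd(13, 30) = 1, raising to the 13th power is a bijection on this group: if a^13 ≡ b^13 then (ab^{−1})^13 = 1, and the only element of order dividing gcd(13, 30) = 1 is 1, so a = b.
With f(0) = 0 this makes f injective on all of ℤ/31ℤ, hence bijective (finite equal-size domain and codomain). In particular f is injective.
Since f is injective, we find the preimage of 15. The inverse of x ↦ x^13 on (ℤ/31ℤ)^× is x ↦ x^7, because 13·7 = 91 = 3·30 + 1 ≡ 1 (mod 30) and x^{30} = 1 for x ≠ 0 (Fermat). So f⁻¹(15) = 15^7 mod 31.
Repeated squaring mod 31: 15^1 ≡ 15, 15^2 ≡ 15² = 225 ≡ 8, 15^4 ≡ 8² = 64 ≡ 2. Since 7 = 4 + 2 + 1, 15^7 ≡ 2·8·15: 2·8 = 16, then 16·15 = 240 ≡ 23. So 15^7 ≡ 23 (mod 31).
Hence f⁻¹(15) = 23.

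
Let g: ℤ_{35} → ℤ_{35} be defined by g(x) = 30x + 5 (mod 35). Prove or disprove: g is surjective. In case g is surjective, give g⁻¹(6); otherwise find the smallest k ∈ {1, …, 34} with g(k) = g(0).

7

Since gcd(30, 35) = 5, we have 30x ≡ 0 (mod 5) for all x, so g(x) ≡ 0 (mod 5).
But 1 ≢ 0 (mod 5), so 1 ∈ ℤ_{35} has no preimage. Therefore g is not surjective.
Since g is not surjective, we find the least positive k with g(k) = g(0): this means 30k ≡ 0 (mod 35), i.e. 35 ∣ 30k. Since gcd(30, 35) = 5, dividing through by 5 this holds exactly when 7 ∣ 6k, and as gcd(6, 7) = 1, exactly when 7 ∣ k.
The smallest positive such k is 7.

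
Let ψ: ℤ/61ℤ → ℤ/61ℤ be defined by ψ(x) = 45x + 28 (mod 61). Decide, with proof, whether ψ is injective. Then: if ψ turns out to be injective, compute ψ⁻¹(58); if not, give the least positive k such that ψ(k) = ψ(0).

By definition, injectivity means: for all a, b in the domain, ψ(a) = ψ(b) implies a = b.
If ψ(a) = ψ(b), then 45a ≡ 45b (mod 61). Because gcd(45, 61) = 1, we may cancel 45 to get a ≡ b (mod 61).
Therefore ψ is injective.
We now compute 45⁻¹ mod 61 explicitly. Euclid's algorithm: 61 = 1·45 + 16, 45 = 2·16 + 13, 16 = 1·13 + 3, 13 = 4·3 + 1; back-substituting gives 1 = 19·45 − 14·61, so 45⁻¹ ≡ 19 (mod 61).
Since ψ is injective, we find ψ⁻¹(58): we need 45x ≡ 58 − 28 ≡ 30 (mod 61). Using 45⁻¹ = 19: x ≡ 19·30 = 570 = 9·61 + 21, so x = 21.
Check: ψ(21) = 45·21 + 28 = 973 = 15·61 + 58 ≡ 58 (mod 61).

21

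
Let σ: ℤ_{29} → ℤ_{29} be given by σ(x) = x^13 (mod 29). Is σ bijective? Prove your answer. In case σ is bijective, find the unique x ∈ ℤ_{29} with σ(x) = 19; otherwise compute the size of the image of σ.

Since 29 is prime, the nonzero elements of ℤ_{29} form a cyclic group of order 28.
As gcd(13, 28) = 1, raising to the 13th power is a bijection on this group: if x_1^13 ≡ x_2^13 then (x_1x_2^{−1})^13 = 1, and the only element of order dividing gcd(13, 28) = 1 is 1, so x_1 = x_2.
With σ(0) = 0 this makes σ injective on all of ℤ_{29}, hence bijective (finite equal-size domain and codomain). In particular σ is bijective.
Since σ is bijective, we find the preimage of 19. The inverse of x ↦ x^13 on (ℤ_{29})^× is x ↦ x^13, because 13·13 = 169 = 6·28 + 1 ≡ 1 (mod 28) and x^{28} = 1 for x ≠ 0 (Fermat). So σ⁻¹(19) = 19^13 mod 29.
Repeated squaring mod 29: 19^1 ≡ 19, 19^2 ≡ 19² = 361 ≡ 13, 19^4 ≡ 13² = 169 ≡ 24, 19^8 ≡ 24² = 576 ≡ 25. Since 13 = 8 + 4 + 1, 19^13 ≡ 25·24·19: 25·24 = 600 ≡ 20, then 20·19 = 380 ≡ 3. So 19^13 ≡ 3 (mod 29).
Hence σ⁻¹(19) = 3.

3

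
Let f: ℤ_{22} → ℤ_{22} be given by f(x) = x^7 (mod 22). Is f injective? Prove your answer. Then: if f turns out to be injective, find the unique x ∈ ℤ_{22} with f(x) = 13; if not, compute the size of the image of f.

19

Computing x^7 mod 22 for each x (by repeated squaring, reducing mod 22 at every step), the values f(0), f(1), …, f(21) are: 0, 1, 18, 9, 16, 3, 8, 17, 2, 15, 10, 11, 12, 7, 20, 5, 14, 19, 6, 13, 4, 21.
Every element of ℤ_{22} appears exactly once in this list, so f is a bijection, and in particular injective.
Since f is injective, we read off the preimage of 13 from the same table: f(19) = 13, so f⁻¹(13) = 19.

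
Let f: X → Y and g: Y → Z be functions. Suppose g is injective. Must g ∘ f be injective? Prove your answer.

not injective

No. Take X = {0, 1}, Y = Z = {0, 1, 2, 3, 4, 5}, f(0) = f(1) = 0, and g = identity (injective).
Then (g ∘ f)(0) = (g ∘ f)(1) = 0 with 0 ≠ 1, so g ∘ f is not injective.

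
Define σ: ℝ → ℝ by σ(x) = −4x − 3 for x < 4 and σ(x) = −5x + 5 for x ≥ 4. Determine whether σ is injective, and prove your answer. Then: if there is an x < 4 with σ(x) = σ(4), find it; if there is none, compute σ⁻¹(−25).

Both pieces are strictly decreasing (slopes −4 and −5), so each is injective on its own interval.
The left piece maps (−∞, 4) onto (−19, ∞); the right piece maps [4, ∞) onto (−∞, −15].
These images overlap. In particular σ(4) = −15 (right piece), and solving −4x − 3 = −15 on the left piece gives x = 3 < 4.
So σ(3) = σ(4) with 3 ≠ 4, and σ is not injective. This x = 3 is the requested value below 4.

3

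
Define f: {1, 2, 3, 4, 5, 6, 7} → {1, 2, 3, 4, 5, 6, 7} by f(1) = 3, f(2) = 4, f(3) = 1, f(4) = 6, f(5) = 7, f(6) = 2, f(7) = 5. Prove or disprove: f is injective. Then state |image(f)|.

The values f(1), …, f(7) are 3, 4, 1, 6, 7, 2, 5 — all distinct.
So f(s) = f(t) only when s = t, and f is injective.
The image of f is {1, 2, 3, 4, 5, 6, 7}, which has 7 elements.

7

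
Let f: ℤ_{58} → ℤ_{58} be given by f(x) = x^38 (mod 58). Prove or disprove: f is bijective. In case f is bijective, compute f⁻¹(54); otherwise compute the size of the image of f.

f(28): Repeated squaring mod 58: 28^1 ≡ 28, 28^2 ≡ 28² = 784 ≡ 30, 28^4 ≡ 30² = 900 ≡ 30, 28^8 ≡ 30² = 900 ≡ 30, 28^16 ≡ 30² = 900 ≡ 30, 28^32 ≡ 30² = 900 ≡ 30. Since 38 = 32 + 4 + 2, 28^38 ≡ 30·30·30: 30·30 = 900 ≡ 30, then 30·30 = 900 ≡ 30. So 28^38 ≡ 30 (mod 58).
f(30): Repeated squaring mod 58: 30^1 ≡ 30, 30^2 ≡ 30² = 900 ≡ 30, 30^4 ≡ 30² = 900 ≡ 30, 30^8 ≡ 30² = 900 ≡ 30, 30^16 ≡ 30² = 900 ≡ 30, 30^32 ≡ 30² = 900 ≡ 30. Since 38 = 32 + 4 + 2, 30^38 ≡ 30·30·30: 30·30 = 900 ≡ 30, then 30·30 = 900 ≡ 30. So 30^38 ≡ 30 (mod 58).
So f(28) = f(30) = 30 while 28 ≠ 30, thus f is not injective, hence not bijective.
Since f is not bijective, we determine |image(f)|. Computing x^38 mod 58 for each x (by repeated squaring, reducing mod 58 at every step), the values f(0), f(1), …, f(57) are: 0, 1, 38, 5, 52, 49, 16, 53, 4, 25, 6, 51, 28, 7, 42, 13, 36, 57, 22, 35, 54, 33, 24, 45, 20, 23, 34, 9, 30, 29, 30, 9, 34, 23, 20, 45, 24, 33, 54, 35, 22, 57, 36, 13, 42, 7, 28, 51, 6, 25, 4, 53, 16, 49, 52, 5, 38, 1.
The distinct values are {0, 1, 4, 5, 6, 7, 9, 13, 16, 20, 22, 23, 24, 25, 28, 29, 30, 33, 34, 35, 36, 38, 42, 45, 49, 51, 52, 53, 54, 57}; there are 30 of them.

30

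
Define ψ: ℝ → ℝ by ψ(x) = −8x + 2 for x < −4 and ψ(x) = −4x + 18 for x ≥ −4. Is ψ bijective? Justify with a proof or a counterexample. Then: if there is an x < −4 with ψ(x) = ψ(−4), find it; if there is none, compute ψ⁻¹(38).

Both pieces are strictly decreasing (slopes −8 and −4), so each is injective on its own interval.
The left piece maps (−∞, −4) onto (34, ∞); the right piece maps [−4, ∞) onto (−∞, 34].
Since 34 = 34, the images partition ℝ: ψ is injective and surjective, hence bijective.
Because the two images are disjoint, no x < −4 has ψ(x) = ψ(−4), so we compute ψ⁻¹(38): 38 lies in (34, ∞), so solve −8x + 2 = 38: x = (38 − 2)/(−8) = −9/2.

-9/2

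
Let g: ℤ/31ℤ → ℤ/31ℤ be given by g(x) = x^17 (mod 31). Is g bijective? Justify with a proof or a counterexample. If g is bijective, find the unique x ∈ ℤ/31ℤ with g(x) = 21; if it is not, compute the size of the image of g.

17

Since 31 is prime, the nonzero elements of ℤ/31ℤ form a cyclic group of order 30.
As gcd(17, 30) = 1, raising to the 17th power is a bijection on this group: if a^17 ≡ b^17 then (ab^{−1})^17 = 1, and the only element of order dividing gcd(17, 30) = 1 is 1, so a = b.
With g(0) = 0 this makes g injective on all of ℤ/31ℤ, hence bijective (finite equal-size domain and codomain). In particular g is bijective.
Since g is bijective, we find the preimage of 21. The inverse of x ↦ x^17 on (ℤ/31ℤ)^× is x ↦ x^23, because 17·23 = 391 = 13·30 + 1 ≡ 1 (mod 30) and x^{30} = 1 for x ≠ 0 (Fermat). So g⁻¹(21) = 21^23 mod 31.
Repeated squaring mod 31: 21^1 ≡ 21, 21^2 ≡ 21² = 441 ≡ 7, 21^4 ≡ 7² = 49 ≡ 18, 21^8 ≡ 18² = 324 ≡ 14, 21^16 ≡ 14² = 196 ≡ 10. Since 23 = 16 + 4 + 2 + 1, 21^23 ≡ 10·18·7·21: 10·18 = 180 ≡ 25, then 25·7 = 175 ≡ 20, then 20·21 = 420 ≡ 17. So 21^23 ≡ 17 (mod 31).
Hence g⁻¹(21) = 17.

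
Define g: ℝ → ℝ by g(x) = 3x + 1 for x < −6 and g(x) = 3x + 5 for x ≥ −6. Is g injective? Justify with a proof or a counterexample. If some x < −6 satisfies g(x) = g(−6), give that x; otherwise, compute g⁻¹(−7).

-4

Both pieces are strictly increasing (slopes 3 and 3), so each is injective on its own interval.
The left piece maps (−∞, −6) onto (−∞, −17); the right piece maps [−6, ∞) onto [−13, ∞).
These images are disjoint, so no value is attained by both pieces. So g is injective.
Because the two images are disjoint, no x < −6 has g(x) = g(−6), so we compute g⁻¹(−7): −7 lies in [−13, ∞), so solve 3x + 5 = −7: x = (−7 − 5)/3 = −4.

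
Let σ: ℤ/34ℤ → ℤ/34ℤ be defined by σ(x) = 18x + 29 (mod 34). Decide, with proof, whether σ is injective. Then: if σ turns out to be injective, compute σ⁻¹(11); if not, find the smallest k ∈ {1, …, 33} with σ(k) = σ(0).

17

Recall: injectivity means: for all x_1, x_2 in the domain, σ(x_1) = σ(x_2) implies x_1 = x_2.
We have gcd(18, 34) = 2 > 1. Taking x_1 = 0 and x_2 = 17: σ(0) = 29 and σ(17) = 18·17 + 29 = 335 ≡ 29 (mod 34).
So σ(0) = σ(17) while 0 ≠ 17, hence σ is not injective.
Since σ is not injective, we find the least positive k with σ(k) = σ(0): this means 18k ≡ 0 (mod 34), i.e. 34 ∣ 18k. Since gcd(18, 34) = 2, dividing through by 2 this holds exactly when 17 ∣ 9k, and as gcd(9, 17) = 1, exactly when 17 ∣ k.
The smallest positive such k is 17.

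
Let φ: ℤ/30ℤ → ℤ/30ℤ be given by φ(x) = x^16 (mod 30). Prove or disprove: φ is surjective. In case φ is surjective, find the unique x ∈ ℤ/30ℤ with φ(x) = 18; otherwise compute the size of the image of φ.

φ(2): Repeated squaring mod 30: 2^1 ≡ 2, 2^2 ≡ 2² = 4, 2^4 ≡ 4² = 16, 2^8 ≡ 16² = 256 ≡ 16, 2^16 ≡ 16² = 256 ≡ 16. So 2^16 ≡ 16 (mod 30).
φ(4): Repeated squaring mod 30: 4^1 ≡ 4, 4^2 ≡ 4² = 16, 4^4 ≡ 16² = 256 ≡ 16, 4^8 ≡ 16² = 256 ≡ 16, 4^16 ≡ 16² = 256 ≡ 16. So 4^16 ≡ 16 (mod 30).
So φ(2) = φ(4) = 16 while 2 ≠ 4, thus φ is not injective.
A non-injective map from the 30-element set ℤ/30ℤ to itself takes at most 29 distinct values, so it cannot be surjective. Therefore φ is not surjective.
Since φ is not surjective, we determine |image(φ)|. Computing x^16 mod 30 for each x (by repeated squaring, reducing mod 30 at every step), the values φ(0), φ(1), …, φ(29) are: 0, 1, 16, 21, 16, 25, 6, 1, 16, 21, 10, 1, 6, 1, 16, 15, 16, 1, 6, 1, 10, 21, 16, 1, 6, 25, 16, 21, 16, 1.
The distinct values are {0, 1, 6, 10, 15, 16, 21, 25}; there are 8 of them.

8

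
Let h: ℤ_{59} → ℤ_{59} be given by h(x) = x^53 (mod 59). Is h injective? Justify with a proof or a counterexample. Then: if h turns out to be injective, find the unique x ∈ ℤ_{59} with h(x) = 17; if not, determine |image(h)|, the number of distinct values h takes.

3

Since 59 is prime, the nonzero elements of ℤ_{59} form a cyclic group of order 58.
As gcd(53, 58) = 1, raising to the 53rd power is a bijection on this group: if x_1^53 ≡ x_2^53 then (x_1x_2^{−1})^53 = 1, and the only element of order dividing gcd(53, 58) = 1 is 1, so x_1 = x_2.
With h(0) = 0 this makes h injective on all of ℤ_{59}, hence bijective (finite equal-size domain and codomain). In particular h is injective.
Since h is injective, we find the preimage of 17. The inverse of x ↦ x^53 on (ℤ_{59})^× is x ↦ x^23, because 53·23 = 1219 = 21·58 + 1 ≡ 1 (mod 58) and x^{58} = 1 for x ≠ 0 (Fermat). So h⁻¹(17) = 17^23 mod 59.
Repeated squaring mod 59: 17^1 ≡ 17, 17^2 ≡ 17² = 289 ≡ 53, 17^4 ≡ 53² = 2809 ≡ 36, 17^8 ≡ 36² = 1296 ≡ 57, 17^16 ≡ 57² = 3249 ≡ 4. Since 23 = 16 + 4 + 2 + 1, 17^23 ≡ 4·36·53·17: 4·36 = 144 ≡ 26, then 26·53 = 1378 ≡ 21, then 21·17 = 357 ≡ 3. So 17^23 ≡ 3 (mod 59).
Hence h⁻¹(17) = 3.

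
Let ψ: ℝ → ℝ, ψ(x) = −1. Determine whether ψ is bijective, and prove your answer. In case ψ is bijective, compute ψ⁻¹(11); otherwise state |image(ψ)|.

1

ψ(0) = −1 = ψ(1) with 0 ≠ 1, so ψ is not injective, hence not bijective.
Since ψ is not bijective, we state |image(ψ)|: the image of ψ is {−1}, which has 1 element.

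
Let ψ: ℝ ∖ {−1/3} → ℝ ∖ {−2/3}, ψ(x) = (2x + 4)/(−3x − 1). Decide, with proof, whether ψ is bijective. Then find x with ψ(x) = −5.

-1/13

Suppose ψ(u) = ψ(v). Cross-multiplying: (2u + 4)(−3v − 1) = (2v + 4)(−3u − 1).
Expanding both sides and cancelling the symmetric terms leaves 10·(u − v) = 0. Since 10 ≠ 0, u = v. Thus ψ is injective.
For any y ≠ −2/3, solving y(−3x − 1) = 2x + 4 for x gives a well-defined x ≠ −1/3. So ψ is surjective.
Thus ψ is bijective.
Solving ψ(x) = −5: cross-multiplying gives 2x + 4 = −5(−3x − 1), which rearranges to −13x = 1, so x = −1/13.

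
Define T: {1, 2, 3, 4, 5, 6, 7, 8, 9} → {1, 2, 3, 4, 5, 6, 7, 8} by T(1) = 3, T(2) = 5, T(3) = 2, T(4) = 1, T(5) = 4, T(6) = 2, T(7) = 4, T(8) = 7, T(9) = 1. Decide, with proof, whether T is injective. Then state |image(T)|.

T(3) = 2 = T(6) with 3 ≠ 6, so T is not injective.
The image of T is {1, 2, 3, 4, 5, 7}, which has 6 elements.

6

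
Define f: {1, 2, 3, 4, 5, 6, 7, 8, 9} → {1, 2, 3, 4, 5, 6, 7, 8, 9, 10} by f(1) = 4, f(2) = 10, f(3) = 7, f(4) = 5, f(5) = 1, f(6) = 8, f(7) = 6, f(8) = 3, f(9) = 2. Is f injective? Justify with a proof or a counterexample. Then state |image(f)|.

The values f(1), …, f(9) are 4, 10, 7, 5, 1, 8, 6, 3, 2 — all distinct.
So f(s) = f(t) only when s = t, and f is injective.
The image of f is {1, 2, 3, 4, 5, 6, 7, 8, 10}, which has 9 elements.

9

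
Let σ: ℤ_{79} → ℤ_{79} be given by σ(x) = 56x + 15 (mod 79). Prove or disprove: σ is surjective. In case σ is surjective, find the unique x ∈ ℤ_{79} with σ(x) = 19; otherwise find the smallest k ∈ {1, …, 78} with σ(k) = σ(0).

Since gcd(56, 79) = 1, 56 is invertible modulo 79. Euclid's algorithm: 79 = 1·56 + 23, 56 = 2·23 + 10, 23 = 2·10 + 3, 10 = 3·3 + 1; back-substituting gives 1 = 24·56 − 17·79, so 56⁻¹ ≡ 24 (mod 79).
Then y ↦ 24(y − 15) is a two-sided inverse to σ, so every y ∈ ℤ_{79} has a preimage.
Thus σ is surjective.
Since σ is surjective, we find σ⁻¹(19): we need 56x ≡ 19 − 15 ≡ 4 (mod 79). Using 56⁻¹ = 24: x ≡ 24·4 = 96 = 1·79 + 17, so x = 17.
Check: σ(17) = 56·17 + 15 = 967 = 12·79 + 19 ≡ 19 (mod 79).

17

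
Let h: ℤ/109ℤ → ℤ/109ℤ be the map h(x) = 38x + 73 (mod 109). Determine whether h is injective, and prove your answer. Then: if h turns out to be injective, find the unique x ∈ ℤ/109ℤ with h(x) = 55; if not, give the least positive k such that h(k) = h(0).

If h(s) = h(t), then 38s ≡ 38t (mod 109). Because gcd(38, 109) = 1, we may cancel 38 to get s ≡ t (mod 109).
Therefore h is injective.
We now compute 38⁻¹ mod 109 explicitly. Euclid's algorithm: 109 = 2·38 + 33, 38 = 1·33 + 5, 33 = 6·5 + 3, 5 = 1·3 + 2, 3 = 1·2 + 1; back-substituting gives 1 = 66·38 − 23·109, so 38⁻¹ ≡ 66 (mod 109).
Since h is injective, we find h⁻¹(55): we need 38x ≡ 55 − 73 ≡ 91 (mod 109). Using 38⁻¹ = 66: x ≡ 66·91 = 6006 = 55·109 + 11, so x = 11.
Check: h(11) = 38·11 + 73 = 491 = 4·109 + 55 ≡ 55 (mod 109).

11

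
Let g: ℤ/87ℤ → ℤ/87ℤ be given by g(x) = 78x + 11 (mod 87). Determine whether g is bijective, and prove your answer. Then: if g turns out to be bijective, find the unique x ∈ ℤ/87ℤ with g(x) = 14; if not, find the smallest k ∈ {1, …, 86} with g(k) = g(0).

29

We have gcd(78, 87) = 3 > 1. Taking x_1 = 0 and x_2 = 29: g(0) = 11 and g(29) = 78·29 + 11 = 2273 ≡ 11 (mod 87).
So g(0) = g(29) while 0 ≠ 29, hence g is not injective, hence not bijective.
Since g is not bijective, we find the least positive k with g(k) = g(0): this means 78k ≡ 0 (mod 87), i.e. 87 ∣ 78k. Since gcd(78, 87) = 3, dividing through by 3 this holds exactly when 29 ∣ 26k, and as gcd(26, 29) = 1, exactly when 29 ∣ k.
The smallest positive such k is 29.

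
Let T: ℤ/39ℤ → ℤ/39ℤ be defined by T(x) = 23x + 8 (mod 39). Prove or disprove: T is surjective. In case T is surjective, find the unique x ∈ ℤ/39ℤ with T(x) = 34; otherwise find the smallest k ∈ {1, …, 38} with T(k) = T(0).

Since gcd(23, 39) = 1, 23 is invertible modulo 39. Euclid's algorithm: 39 = 1·23 + 16, 23 = 1·16 + 7, 16 = 2·7 + 2, 7 = 3·2 + 1; back-substituting gives 1 = 17·23 − 10·39, so 23⁻¹ ≡ 17 (mod 39).
Then y ↦ 17(y − 8) is a two-sided inverse to T, so every y ∈ ℤ/39ℤ has a preimage.
Therefore T is surjective.
Since T is surjective, we find T⁻¹(34): we need 23x ≡ 34 − 8 ≡ 26 (mod 39). Using 23⁻¹ = 17: x ≡ 17·26 = 442 = 11·39 + 13, so x = 13.
Check: T(13) = 23·13 + 8 = 307 = 7·39 + 34 ≡ 34 (mod 39).

13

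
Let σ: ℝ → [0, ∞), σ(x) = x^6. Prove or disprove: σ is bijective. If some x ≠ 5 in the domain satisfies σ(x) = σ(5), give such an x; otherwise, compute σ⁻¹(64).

σ(5) = 15625 = (−5)^6 = σ(−5) (since 6 is even), with 5 ≠ −5. So σ is not injective, hence not bijective.
For the follow-up, such an x exists: taking x = −5 ∈ ℝ gives σ(−5) = 15625 = σ(5) with −5 ≠ 5.

-5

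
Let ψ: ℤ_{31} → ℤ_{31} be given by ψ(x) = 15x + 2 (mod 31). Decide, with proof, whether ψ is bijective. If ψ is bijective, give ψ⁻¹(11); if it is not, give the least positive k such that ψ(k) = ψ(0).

Recall that ψ is injective if ψ(x_1) = ψ(x_2) implies x_1 = x_2.
If ψ(x_1) = ψ(x_2), then 15x_1 ≡ 15x_2 (mod 31). Because gcd(15, 31) = 1, we may cancel 15 to get x_1 ≡ x_2 (mod 31).
We now compute 15⁻¹ mod 31 explicitly. Euclid's algorithm: 31 = 2·15 + 1; back-substituting gives 1 = 29·15 − 14·31, so 15⁻¹ ≡ 29 (mod 31).
For any y ∈ ℤ_{31}, x = 29(y − 2) mod 31 satisfies ψ(x) = 15·29(y − 2) + 2 ≡ y (since 15·29 ≡ 1 mod 31). So every y has a preimage.
Therefore ψ is bijective.
Since ψ is bijective, we compute ψ⁻¹(11): solve 15x + 2 ≡ 11 (mod 31), i.e. 15x ≡ 9 (mod 31).
Multiplying by 15⁻¹ = 29 gives x ≡ 29·9 = 261 = 8·31 + 13 ≡ 13 (mod 31).
Check: ψ(13) = 15·13 + 2 = 197 = 6·31 + 11 ≡ 11 (mod 31).

13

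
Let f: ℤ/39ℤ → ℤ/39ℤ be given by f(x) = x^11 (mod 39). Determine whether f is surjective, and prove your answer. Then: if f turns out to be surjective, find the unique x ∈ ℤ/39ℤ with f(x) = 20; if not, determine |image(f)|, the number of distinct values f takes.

Computing x^11 mod 39 for each x (by repeated squaring, reducing mod 39 at every step), the values f(0), f(1), …, f(38) are: 0, 1, 20, 9, 10, 8, 24, 28, 5, 3, 4, 32, 12, 13, 14, 33, 22, 23, 21, 37, 2, 18, 16, 17, 6, 25, 26, 27, 7, 35, 36, 34, 11, 15, 31, 29, 30, 19, 38.
Every element of ℤ/39ℤ appears exactly once in this list, so f is a bijection, and in particular surjective.
Since f is surjective, we read off the preimage of 20 from the same table: f(2) = 20, so f⁻¹(20) = 2.

2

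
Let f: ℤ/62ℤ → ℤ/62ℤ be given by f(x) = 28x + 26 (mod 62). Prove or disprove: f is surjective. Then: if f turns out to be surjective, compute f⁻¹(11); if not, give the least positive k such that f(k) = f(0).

31

Since gcd(28, 62) = 2, we have 28x ≡ 0 (mod 2) for all x, so f(x) ≡ 0 (mod 2).
But 1 ≢ 0 (mod 2), so 1 ∈ ℤ/62ℤ has no preimage. Therefore f is not surjective.
Since f is not surjective, we find the least positive k with f(k) = f(0): this means 28k ≡ 0 (mod 62), i.e. 62 ∣ 28k. Since gcd(28, 62) = 2, dividing through by 2 this holds exactly when 31 ∣ 14k, and as gcd(14, 31) = 1, exactly when 31 ∣ k.
The smallest positive such k is 31.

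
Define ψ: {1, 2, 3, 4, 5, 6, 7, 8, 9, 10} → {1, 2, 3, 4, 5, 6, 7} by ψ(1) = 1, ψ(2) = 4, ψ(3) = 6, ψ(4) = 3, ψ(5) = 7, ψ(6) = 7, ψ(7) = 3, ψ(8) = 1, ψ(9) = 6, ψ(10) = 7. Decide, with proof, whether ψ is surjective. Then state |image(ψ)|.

No element maps to 2, so ψ is not surjective.
The image of ψ is {1, 3, 4, 6, 7}, which has 5 elements.

5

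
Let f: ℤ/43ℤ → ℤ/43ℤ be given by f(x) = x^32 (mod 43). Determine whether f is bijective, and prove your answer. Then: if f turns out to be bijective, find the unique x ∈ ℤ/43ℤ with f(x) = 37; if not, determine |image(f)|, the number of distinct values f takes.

22

f(21): Repeated squaring mod 43: 21^1 ≡ 21, 21^2 ≡ 21² = 441 ≡ 11, 21^4 ≡ 11² = 121 ≡ 35, 21^8 ≡ 35² = 1225 ≡ 21, 21^16 ≡ 21² = 441 ≡ 11, 21^32 ≡ 11² = 121 ≡ 35. So 21^32 ≡ 35 (mod 43).
f(22): Repeated squaring mod 43: 22^1 ≡ 22, 22^2 ≡ 22² = 484 ≡ 11, 22^4 ≡ 11² = 121 ≡ 35, 22^8 ≡ 35² = 1225 ≡ 21, 22^16 ≡ 21² = 441 ≡ 11, 22^32 ≡ 11² = 121 ≡ 35. So 22^32 ≡ 35 (mod 43).
So f(21) = f(22) = 35 while 21 ≠ 22, therefore f is not injective, hence not bijective.
Since f is not bijective, we determine |image(f)|. Computing x^32 mod 43 for each x (by repeated squaring, reducing mod 43 at every step), the values f(0), f(1), …, f(42) are: 0, 1, 16, 13, 41, 9, 36, 6, 11, 40, 15, 21, 17, 23, 10, 31, 4, 24, 38, 14, 25, 35, 35, 25, 14, 38, 24, 4, 31, 10, 23, 17, 21, 15, 40, 11, 6, 36, 9, 41, 13, 16, 1.
The distinct values are {0, 1, 4, 6, 9, 10, 11, 13, 14, 15, 16, 17, 21, 23, 24, 25, 31, 35, 36, 38, 40, 41}; there are 22 of them.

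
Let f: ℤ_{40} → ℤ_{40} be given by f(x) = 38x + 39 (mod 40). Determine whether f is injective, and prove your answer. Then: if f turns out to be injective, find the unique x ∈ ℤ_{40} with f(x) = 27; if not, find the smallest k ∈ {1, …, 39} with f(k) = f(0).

We have gcd(38, 40) = 2 > 1. Taking a = 0 and b = 20: f(0) = 39 and f(20) = 38·20 + 39 = 799 ≡ 39 (mod 40).
So f(0) = f(20) while 0 ≠ 20, hence f is not injective.
Since f is not injective, we find the least positive k with f(k) = f(0): this means 38k ≡ 0 (mod 40), i.e. 40 ∣ 38k. Since gcd(38, 40) = 2, dividing through by 2 this holds exactly when 20 ∣ 19k, and as gcd(19, 20) = 1, exactly when 20 ∣ k.
The smallest positive such k is 20.

20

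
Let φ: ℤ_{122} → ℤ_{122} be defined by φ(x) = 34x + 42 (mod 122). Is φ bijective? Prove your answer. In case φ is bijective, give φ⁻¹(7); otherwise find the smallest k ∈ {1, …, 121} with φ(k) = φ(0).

Recall that φ is injective when φ(u) = φ(v) forces u = v.
We have gcd(34, 122) = 2 > 1. Taking u = 0 and v = 61: φ(0) = 42 and φ(61) = 34·61 + 42 = 2116 ≡ 42 (mod 122).
So φ(0) = φ(61) while 0 ≠ 61, so φ is not injective, hence not bijective.
Since φ is not bijective, we find the least positive k with φ(k) = φ(0): this means 34k ≡ 0 (mod 122), i.e. 122 ∣ 34k. Since gcd(34, 122) = 2, dividing through by 2 this holds exactly when 61 ∣ 17k, and as gcd(17, 61) = 1, exactly when 61 ∣ k.
The smallest positive such k is 61.

61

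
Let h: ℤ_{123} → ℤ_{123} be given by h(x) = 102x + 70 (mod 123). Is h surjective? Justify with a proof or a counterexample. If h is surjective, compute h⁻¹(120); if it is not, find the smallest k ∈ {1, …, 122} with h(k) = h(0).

Since gcd(102, 123) = 3, we have 102x ≡ 0 (mod 3) for all x, so h(x) ≡ 1 (mod 3).
But 0 ≢ 1 (mod 3), so 0 ∈ ℤ_{123} has no preimage. Hence h is not surjective.
Since h is not surjective, we find the least positive k with h(k) = h(0): this means 102k ≡ 0 (mod 123), i.e. 123 ∣ 102k. Since gcd(102, 123) = 3, dividing through by 3 this holds exactly when 41 ∣ 34k, and as gcd(34, 41) = 1, exactly when 41 ∣ k.
The smallest positive such k is 41.

41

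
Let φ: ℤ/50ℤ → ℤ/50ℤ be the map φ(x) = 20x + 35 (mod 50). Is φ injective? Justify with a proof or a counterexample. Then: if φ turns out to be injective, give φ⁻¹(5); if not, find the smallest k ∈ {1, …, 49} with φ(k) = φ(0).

5

By definition, φ is injective if φ(x_1) = φ(x_2) implies x_1 = x_2.
We have gcd(20, 50) = 10 > 1. Taking x_1 = 0 and x_2 = 5: φ(0) = 35 and φ(5) = 20·5 + 35 = 135 ≡ 35 (mod 50).
So φ(0) = φ(5) while 0 ≠ 5, so φ is not injective.
Since φ is not injective, we find the least positive k with φ(k) = φ(0): this means 20k ≡ 0 (mod 50), i.e. 50 ∣ 20k. Since gcd(20, 50) = 10, dividing through by 10 this holds exactly when 5 ∣ 2k, and as gcd(2, 5) = 1, exactly when 5 ∣ k.
The smallest positive such k is 5.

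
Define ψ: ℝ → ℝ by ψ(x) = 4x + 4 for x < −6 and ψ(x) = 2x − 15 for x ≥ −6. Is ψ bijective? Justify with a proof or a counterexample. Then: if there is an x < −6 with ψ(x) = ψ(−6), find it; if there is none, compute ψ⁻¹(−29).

-31/4

Both pieces are strictly increasing (slopes 4 and 2), so each is injective on its own interval.
The left piece maps (−∞, −6) onto (−∞, −20); the right piece maps [−6, ∞) onto [−27, ∞).
These images overlap. In particular ψ(−6) = −27 (right piece), and solving 4x + 4 = −27 on the left piece gives x = −31/4 < −6.
So ψ(−31/4) = ψ(−6) with −31/4 ≠ −6, and ψ is not injective, hence not bijective. This x = −31/4 is the requested value below −6.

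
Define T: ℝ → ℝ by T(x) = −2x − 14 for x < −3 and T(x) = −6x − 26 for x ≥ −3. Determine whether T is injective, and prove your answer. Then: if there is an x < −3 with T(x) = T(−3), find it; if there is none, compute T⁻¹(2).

-8

Both pieces are strictly decreasing (slopes −2 and −6), so each is injective on its own interval.
The left piece maps (−∞, −3) onto (−8, ∞); the right piece maps [−3, ∞) onto (−∞, −8].
These images are disjoint, so no value is attained by both pieces. So T is injective.
Because the two images are disjoint, no x < −3 has T(x) = T(−3), so we compute T⁻¹(2): 2 lies in (−8, ∞), so solve −2x − 14 = 2: x = (2 + 14)/(−2) = −8.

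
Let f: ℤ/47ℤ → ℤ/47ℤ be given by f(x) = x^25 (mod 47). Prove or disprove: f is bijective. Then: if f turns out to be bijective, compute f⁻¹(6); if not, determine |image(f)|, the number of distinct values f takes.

Since 47 is prime, the nonzero elements of ℤ/47ℤ form a cyclic group of order 46.
As gcd(25, 46) = 1, raising to the 25th power is a bijection on this group: if a^25 ≡ b^25 then (ab^{−1})^25 = 1, and the only element of order dividing gcd(25, 46) = 1 is 1, so a = b.
With f(0) = 0 this makes f injective on all of ℤ/47ℤ, hence bijective (finite equal-size domain and codomain). In particular f is bijective.
Since f is bijective, we find the preimage of 6. The inverse of x ↦ x^25 on (ℤ/47ℤ)^× is x ↦ x^35, because 25·35 = 875 = 19·46 + 1 ≡ 1 (mod 46) and x^{46} = 1 for x ≠ 0 (Fermat). So f⁻¹(6) = 6^35 mod 47.
Repeated squaring mod 47: 6^1 ≡ 6, 6^2 ≡ 6² = 36, 6^4 ≡ 36² = 1296 ≡ 27, 6^8 ≡ 27² = 729 ≡ 24, 6^16 ≡ 24² = 576 ≡ 12, 6^32 ≡ 12² = 144 ≡ 3. Since 35 = 32 + 2 + 1, 6^35 ≡ 3·36·6: 3·36 = 108 ≡ 14, then 14·6 = 84 ≡ 37. So 6^35 ≡ 37 (mod 47).
Hence f⁻¹(6) = 37.

37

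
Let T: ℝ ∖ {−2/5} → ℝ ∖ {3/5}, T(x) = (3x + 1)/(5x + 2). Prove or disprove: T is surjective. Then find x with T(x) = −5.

-11/28

For any y ≠ 3/5, solving y(5x + 2) = 3x + 1 for x gives a well-defined x ≠ −2/5. So T is surjective.
Solving T(x) = −5: cross-multiplying gives 3x + 1 = −5(5x + 2), which rearranges to 28x = −11, so x = −11/28.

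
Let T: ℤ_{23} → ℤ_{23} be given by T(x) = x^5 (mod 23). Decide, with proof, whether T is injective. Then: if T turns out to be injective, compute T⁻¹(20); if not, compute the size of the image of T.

Since 23 is prime, the nonzero elements of ℤ_{23} form a cyclic group of order 22.
As gcd(5, 22) = 1, raising to the 5th power is a bijection on this group: if x_1^5 ≡ x_2^5 then (x_1x_2^{−1})^5 = 1, and the only element of order dividing gcd(5, 22) = 1 is 1, so x_1 = x_2.
With T(0) = 0 this makes T injective on all of ℤ_{23}, hence bijective (finite equal-size domain and codomain). In particular T is injective.
Since T is injective, we find the preimage of 20. The inverse of x ↦ x^5 on (ℤ_{23})^× is x ↦ x^9, because 5·9 = 45 = 2·22 + 1 ≡ 1 (mod 22) and x^{22} = 1 for x ≠ 0 (Fermat). So T⁻¹(20) = 20^9 mod 23.
Repeated squaring mod 23: 20^1 ≡ 20, 20^2 ≡ 20² = 400 ≡ 9, 20^4 ≡ 9² = 81 ≡ 12, 20^8 ≡ 12² = 144 ≡ 6. Since 9 = 8 + 1, 20^9 ≡ 6·20: 6·20 = 120 ≡ 5. So 20^9 ≡ 5 (mod 23).
Hence T⁻¹(20) = 5.

5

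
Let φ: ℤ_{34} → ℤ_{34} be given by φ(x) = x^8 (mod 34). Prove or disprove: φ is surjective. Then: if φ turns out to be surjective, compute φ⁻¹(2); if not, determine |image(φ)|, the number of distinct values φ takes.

6

φ(2): Repeated squaring mod 34: 2^1 ≡ 2, 2^2 ≡ 2² = 4, 2^4 ≡ 4² = 16, 2^8 ≡ 16² = 256 ≡ 18. So 2^8 ≡ 18 (mod 34).
φ(4): Repeated squaring mod 34: 4^1 ≡ 4, 4^2 ≡ 4² = 16, 4^4 ≡ 16² = 256 ≡ 18, 4^8 ≡ 18² = 324 ≡ 18. So 4^8 ≡ 18 (mod 34).
So φ(2) = φ(4) = 18 while 2 ≠ 4, therefore φ is not injective.
A non-injective map from the 34-element set ℤ_{34} to itself takes at most 33 distinct values, so it cannot be surjective. Hence φ is not surjective.
Since φ is not surjective, we determine |image(φ)|. Computing x^8 mod 34 for each x (by repeated squaring, reducing mod 34 at every step), the values φ(0), φ(1), …, φ(33) are: 0, 1, 18, 33, 18, 33, 16, 33, 18, 1, 16, 33, 16, 1, 16, 1, 18, 17, 18, 1, 16, 1, 16, 33, 16, 1, 18, 33, 16, 33, 18, 33, 18, 1.
The distinct values are {0, 1, 16, 17, 18, 33}; there are 6 of them.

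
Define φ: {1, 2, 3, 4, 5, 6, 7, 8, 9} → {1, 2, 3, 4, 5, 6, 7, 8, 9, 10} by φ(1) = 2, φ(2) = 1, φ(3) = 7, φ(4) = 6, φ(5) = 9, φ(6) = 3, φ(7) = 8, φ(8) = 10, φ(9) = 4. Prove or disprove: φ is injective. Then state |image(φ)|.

9

The values φ(1), …, φ(9) are 2, 1, 7, 6, 9, 3, 8, 10, 4 — all distinct.
So φ(s) = φ(t) only when s = t, and φ is injective.
The image of φ is {1, 2, 3, 4, 6, 7, 8, 9, 10}, which has 9 elements.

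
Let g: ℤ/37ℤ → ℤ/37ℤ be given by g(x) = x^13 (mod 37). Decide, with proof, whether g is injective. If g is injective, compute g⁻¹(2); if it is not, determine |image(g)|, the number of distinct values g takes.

Since 37 is prime, the nonzero elements of ℤ/37ℤ form a cyclic group of order 36.
As gcd(13, 36) = 1, raising to the 13th power is a bijection on this group: if x_1^13 ≡ x_2^13 then (x_1x_2^{−1})^13 = 1, and the only element of order dividing gcd(13, 36) = 1 is 1, so x_1 = x_2.
With g(0) = 0 this makes g injective on all of ℤ/37ℤ, hence bijective (finite equal-size domain and codomain). In particular g is injective.
Since g is injective, we find the preimage of 2. The inverse of x ↦ x^13 on (ℤ/37ℤ)^× is x ↦ x^25, because 13·25 = 325 = 9·36 + 1 ≡ 1 (mod 36) and x^{36} = 1 for x ≠ 0 (Fermat). So g⁻¹(2) = 2^25 mod 37.
Repeated squaring mod 37: 2^1 ≡ 2, 2^2 ≡ 2² = 4, 2^4 ≡ 4² = 16, 2^8 ≡ 16² = 256 ≡ 34, 2^16 ≡ 34² = 1156 ≡ 9. Since 25 = 16 + 8 + 1, 2^25 ≡ 9·34·2: 9·34 = 306 ≡ 10, then 10·2 = 20. So 2^25 ≡ 20 (mod 37).
Hence g⁻¹(2) = 20.

20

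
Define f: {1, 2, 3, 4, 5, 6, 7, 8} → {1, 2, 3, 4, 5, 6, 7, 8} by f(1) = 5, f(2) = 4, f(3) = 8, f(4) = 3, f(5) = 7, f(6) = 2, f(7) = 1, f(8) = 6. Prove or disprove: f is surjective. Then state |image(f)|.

Every element of the codomain has a preimage: 1 = f(7), 2 = f(6), 3 = f(4), 4 = f(2), 5 = f(1), 6 = f(8), 7 = f(5), 8 = f(3).
So f is surjective.
The image of f is {1, 2, 3, 4, 5, 6, 7, 8}, which has 8 elements.

8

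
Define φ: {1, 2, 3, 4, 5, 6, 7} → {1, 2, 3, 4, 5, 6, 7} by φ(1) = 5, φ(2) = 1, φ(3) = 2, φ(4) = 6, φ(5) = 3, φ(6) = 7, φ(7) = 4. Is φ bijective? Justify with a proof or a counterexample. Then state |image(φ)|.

7

The values 5, 1, 2, 6, 3, 7, 4 are a permutation of {1, 2, 3, 4, 5, 6, 7}: each element appears exactly once.
So φ is injective and surjective, hence bijective.
The image of φ is {1, 2, 3, 4, 5, 6, 7}, which has 7 elements.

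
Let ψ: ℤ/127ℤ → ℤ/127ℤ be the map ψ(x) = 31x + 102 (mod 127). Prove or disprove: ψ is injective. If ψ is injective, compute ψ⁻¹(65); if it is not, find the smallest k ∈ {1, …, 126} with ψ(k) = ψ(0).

By definition, ψ is injective when ψ(u) = ψ(v) forces u = v.
If ψ(u) = ψ(v), then 31u ≡ 31v (mod 127). Because gcd(31, 127) = 1, we may cancel 31 to get u ≡ v (mod 127).
Thus ψ is injective.
We now compute 31⁻¹ mod 127 explicitly. Euclid's algorithm: 127 = 4·31 + 3, 31 = 10·3 + 1; back-substituting gives 1 = 41·31 − 10·127, so 31⁻¹ ≡ 41 (mod 127).
Since ψ is injective, we find ψ⁻¹(65): we need 31x ≡ 65 − 102 ≡ 90 (mod 127). Using 31⁻¹ = 41: x ≡ 41·90 = 3690 = 29·127 + 7, so x = 7.
Check: ψ(7) = 31·7 + 102 = 319 = 2·127 + 65 ≡ 65 (mod 127).

7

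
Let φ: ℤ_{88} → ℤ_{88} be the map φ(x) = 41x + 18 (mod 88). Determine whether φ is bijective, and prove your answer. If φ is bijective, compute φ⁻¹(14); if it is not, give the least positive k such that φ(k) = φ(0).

60

Suppose φ(a) = φ(b) in ℤ_{88}. Then 41a + 18 ≡ 41b + 18 (mod 88), therefore 41(a − b) ≡ 0 (mod 88).
Since gcd(41, 88) = 1, 41 is invertible modulo 88, hence a − b ≡ 0 (mod 88), i.e. a = b.
We now compute 41⁻¹ mod 88 explicitly. Euclid's algorithm: 88 = 2·41 + 6, 41 = 6·6 + 5, 6 = 1·5 + 1; back-substituting gives 1 = 73·41 − 34·88, so 41⁻¹ ≡ 73 (mod 88).
For any y ∈ ℤ_{88}, x = 73(y − 18) mod 88 satisfies φ(x) = 41·73(y − 18) + 18 ≡ y (since 41·73 ≡ 1 mod 88). So every y has a preimage.
Therefore φ is bijective.
Since φ is bijective, we compute φ⁻¹(14): solve 41x + 18 ≡ 14 (mod 88), i.e. 41x ≡ 84 (mod 88).
Multiplying by 41⁻¹ = 73 gives x ≡ 73·84 = 6132 = 69·88 + 60 ≡ 60 (mod 88).
Check: φ(60) = 41·60 + 18 = 2478 = 28·88 + 14 ≡ 14 (mod 88).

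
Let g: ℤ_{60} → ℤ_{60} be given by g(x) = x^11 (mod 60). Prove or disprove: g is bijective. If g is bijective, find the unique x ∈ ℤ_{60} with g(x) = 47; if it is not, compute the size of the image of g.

45

g(0) = 0^11 = 0.
g(30): Repeated squaring mod 60: 30^1 ≡ 30, 30^2 ≡ 30² = 900 ≡ 0, 30^4 ≡ 0² = 0, 30^8 ≡ 0² = 0. Since 11 = 8 + 2 + 1, 30^11 ≡ 0·0·30: 0·0 = 0, then 0·30 = 0. So 30^11 ≡ 0 (mod 60).
So g(0) = g(30) = 0 while 0 ≠ 30, thus g is not injective, hence not bijective.
Since g is not bijective, we determine |image(g)|. Computing x^11 mod 60 for each x (by repeated squaring, reducing mod 60 at every step), the values g(0), g(1), …, g(59) are: 0, 1, 8, 27, 4, 5, 36, 43, 32, 9, 40, 11, 48, 37, 44, 15, 16, 53, 12, 19, 20, 21, 28, 47, 24, 25, 56, 3, 52, 29, 0, 31, 8, 57, 4, 35, 36, 13, 32, 39, 40, 41, 48, 7, 44, 45, 16, 23, 12, 49, 20, 51, 28, 17, 24, 55, 56, 33, 52, 59.
The distinct values are {0, 1, 3, 4, 5, 7, 8, 9, 11, 12, 13, 15, 16, 17, 19, 20, 21, 23, 24, 25, 27, 28, 29, 31, 32, 33, 35, 36, 37, 39, 40, 41, 43, 44, 45, 47, 48, 49, 51, 52, 53, 55, 56, 57, 59}; there are 45 of them.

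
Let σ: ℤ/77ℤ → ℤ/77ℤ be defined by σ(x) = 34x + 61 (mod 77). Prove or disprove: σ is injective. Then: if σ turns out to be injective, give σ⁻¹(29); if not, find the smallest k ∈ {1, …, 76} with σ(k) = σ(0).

If σ(s) = σ(t), then 34s ≡ 34t (mod 77). Because gcd(34, 77) = 1, we may cancel 34 to get s ≡ t (mod 77).
Thus σ is injective.
We now compute 34⁻¹ mod 77 explicitly. Euclid's algorithm: 77 = 2·34 + 9, 34 = 3·9 + 7, 9 = 1·7 + 2, 7 = 3·2 + 1; back-substituting gives 1 = 34·34 − 15·77, so 34⁻¹ ≡ 34 (mod 77).
Since σ is injective, we find σ⁻¹(29): we need 34x ≡ 29 − 61 ≡ 45 (mod 77). Using 34⁻¹ = 34: x ≡ 34·45 = 1530 = 19·77 + 67, so x = 67.
Check: σ(67) = 34·67 + 61 = 2339 = 30·77 + 29 ≡ 29 (mod 77).

67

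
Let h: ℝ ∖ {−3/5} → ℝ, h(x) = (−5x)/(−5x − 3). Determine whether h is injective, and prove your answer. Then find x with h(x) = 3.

Suppose h(u) = h(v). Cross-multiplying: (−5u)(−5v − 3) = (−5v)(−5u − 3).
Expanding both sides and cancelling the symmetric terms leaves 15·(u − v) = 0. Since 15 ≠ 0, u = v. Therefore h is injective.
Solving h(x) = 3: cross-multiplying gives −5x = 3(−5x − 3), which rearranges to 10x = −9, so x = −9/10.

-9/10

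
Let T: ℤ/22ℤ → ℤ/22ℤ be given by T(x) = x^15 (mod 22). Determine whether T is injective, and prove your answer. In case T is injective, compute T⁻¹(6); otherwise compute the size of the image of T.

T(1) = 1^15 = 1.
T(3): Repeated squaring mod 22: 3^1 ≡ 3, 3^2 ≡ 3² = 9, 3^4 ≡ 9² = 81 ≡ 15, 3^8 ≡ 15² = 225 ≡ 5. Since 15 = 8 + 4 + 2 + 1, 3^15 ≡ 5·15·9·3: 5·15 = 75 ≡ 9, then 9·9 = 81 ≡ 15, then 15·3 = 45 ≡ 1. So 3^15 ≡ 1 (mod 22).
So T(1) = T(3) = 1 while 1 ≠ 3, thus T is not injective.
Since T is not injective, we determine |image(T)|. Computing x^15 mod 22 for each x (by repeated squaring, reducing mod 22 at every step), the values T(0), T(1), …, T(21) are: 0, 1, 10, 1, 12, 1, 10, 21, 10, 1, 10, 11, 12, 21, 12, 1, 12, 21, 10, 21, 12, 21.
The distinct values are {0, 1, 10, 11, 12, 21}; there are 6 of them.

6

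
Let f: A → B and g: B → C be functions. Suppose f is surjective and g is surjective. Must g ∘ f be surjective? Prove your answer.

surjective

Let c ∈ C. Since g is surjective, there is b ∈ B with g(b) = c. Since f is surjective, there is a ∈ A with f(a) = b.
Then (g ∘ f)(a) = g(b) = c. Thus g ∘ f is surjective.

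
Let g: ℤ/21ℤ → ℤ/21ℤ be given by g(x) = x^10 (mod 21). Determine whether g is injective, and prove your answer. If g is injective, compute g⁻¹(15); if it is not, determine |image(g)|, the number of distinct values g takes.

8

g(2): Repeated squaring mod 21: 2^1 ≡ 2, 2^2 ≡ 2² = 4, 2^4 ≡ 4² = 16, 2^8 ≡ 16² = 256 ≡ 4. Since 10 = 8 + 2, 2^10 ≡ 4·4: 4·4 = 16. So 2^10 ≡ 16 (mod 21).
g(5): Repeated squaring mod 21: 5^1 ≡ 5, 5^2 ≡ 5² = 25 ≡ 4, 5^4 ≡ 4² = 16, 5^8 ≡ 16² = 256 ≡ 4. Since 10 = 8 + 2, 5^10 ≡ 4·4: 4·4 = 16. So 5^10 ≡ 16 (mod 21).
So g(2) = g(5) = 16 while 2 ≠ 5, thus g is not injective.
Since g is not injective, we determine |image(g)|. Computing x^10 mod 21 for each x (by repeated squaring, reducing mod 21 at every step), the values g(0), g(1), …, g(20) are: 0, 1, 16, 18, 4, 16, 15, 7, 1, 9, 4, 4, 9, 1, 7, 15, 16, 4, 18, 16, 1.
The distinct values are {0, 1, 4, 7, 9, 15, 16, 18}; there are 8 of them.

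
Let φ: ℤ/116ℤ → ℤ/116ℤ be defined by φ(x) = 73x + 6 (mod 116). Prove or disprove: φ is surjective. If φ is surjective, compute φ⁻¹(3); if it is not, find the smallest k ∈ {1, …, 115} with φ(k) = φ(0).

81

Since gcd(73, 116) = 1, 73 is invertible modulo 116. Euclid's algorithm: 116 = 1·73 + 43, 73 = 1·43 + 30, 43 = 1·30 + 13, 30 = 2·13 + 4, 13 = 3·4 + 1; back-substituting gives 1 = 89·73 − 56·116, so 73⁻¹ ≡ 89 (mod 116).
Then y ↦ 89(y − 6) is a two-sided inverse to φ, so every y ∈ ℤ/116ℤ has a preimage.
Hence φ is surjective.
Since φ is surjective, we find φ⁻¹(3): we need 73x ≡ 3 − 6 ≡ 113 (mod 116). Using 73⁻¹ = 89: x ≡ 89·113 = 10057 = 86·116 + 81, so x = 81.
Check: φ(81) = 73·81 + 6 = 5919 = 51·116 + 3 ≡ 3 (mod 116).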